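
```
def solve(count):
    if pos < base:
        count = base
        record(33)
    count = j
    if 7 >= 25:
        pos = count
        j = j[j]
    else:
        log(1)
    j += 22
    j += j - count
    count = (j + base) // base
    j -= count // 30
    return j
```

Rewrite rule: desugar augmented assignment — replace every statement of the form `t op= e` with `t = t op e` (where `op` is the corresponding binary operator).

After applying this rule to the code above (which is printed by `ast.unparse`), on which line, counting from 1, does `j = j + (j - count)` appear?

Transformed code:
def solve(count):
    if pos < base:
        count = base
        record(33)
    count = j
    if 7 >= 25:
        pos = count
        j = j[j]
    else:
        log(1)
    j = j + 22
    j = j + (j - count)
    count = (j + base) // base
    j = j - count // 30
    return j

12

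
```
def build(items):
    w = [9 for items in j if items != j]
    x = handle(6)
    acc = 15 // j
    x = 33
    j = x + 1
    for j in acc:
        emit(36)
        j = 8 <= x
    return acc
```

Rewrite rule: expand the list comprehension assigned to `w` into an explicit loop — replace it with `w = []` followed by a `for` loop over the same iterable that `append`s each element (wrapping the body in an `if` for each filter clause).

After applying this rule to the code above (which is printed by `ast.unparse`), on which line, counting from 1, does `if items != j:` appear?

Transformed code:
def build(items):
    w = []
    for items in j:
        if items != j:
            w.append(9)
    x = handle(6)
    acc = 15 // j
    x = 33
    j = x + 1
    for j in acc:
        emit(36)
        j = 8 <= x
    return acc

4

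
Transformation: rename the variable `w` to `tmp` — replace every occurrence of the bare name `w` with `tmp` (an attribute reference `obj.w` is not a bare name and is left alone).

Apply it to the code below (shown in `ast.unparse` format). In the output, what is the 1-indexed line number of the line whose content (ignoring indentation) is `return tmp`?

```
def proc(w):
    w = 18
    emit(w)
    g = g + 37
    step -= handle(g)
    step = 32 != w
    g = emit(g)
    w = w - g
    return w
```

9

Transformed code:
def proc(tmp):
    tmp = 18
    emit(tmp)
    g = g + 37
    step -= handle(g)
    step = 32 != tmp
    g = emit(g)
    tmp = tmp - g
    return tmp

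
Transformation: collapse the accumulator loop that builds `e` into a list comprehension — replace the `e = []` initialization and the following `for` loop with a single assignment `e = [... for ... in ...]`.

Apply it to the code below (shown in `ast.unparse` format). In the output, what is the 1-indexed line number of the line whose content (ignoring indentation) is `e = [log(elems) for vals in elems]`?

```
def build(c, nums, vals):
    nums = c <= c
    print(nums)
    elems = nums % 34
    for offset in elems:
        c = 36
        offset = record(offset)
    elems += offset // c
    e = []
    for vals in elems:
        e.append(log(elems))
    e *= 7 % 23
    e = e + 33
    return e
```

Transformed code:
def build(c, nums, vals):
    nums = c <= c
    print(nums)
    elems = nums % 34
    for offset in elems:
        c = 36
        offset = record(offset)
    elems += offset // c
    e = [log(elems) for vals in elems]
    e *= 7 % 23
    e = e + 33
    return e

9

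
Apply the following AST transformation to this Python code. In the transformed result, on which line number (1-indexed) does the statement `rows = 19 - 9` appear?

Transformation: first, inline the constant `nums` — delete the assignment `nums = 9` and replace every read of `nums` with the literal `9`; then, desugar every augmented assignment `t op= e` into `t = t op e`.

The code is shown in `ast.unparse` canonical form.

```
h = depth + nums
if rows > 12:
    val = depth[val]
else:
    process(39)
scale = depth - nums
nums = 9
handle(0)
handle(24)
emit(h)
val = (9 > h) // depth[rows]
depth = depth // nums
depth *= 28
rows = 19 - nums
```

Transformed code:
h = depth + 9
if rows > 12:
    val = depth[val]
else:
    process(39)
scale = depth - 9
handle(0)
handle(24)
emit(h)
val = (9 > h) // depth[rows]
depth = depth // 9
depth = depth * 28
rows = 19 - 9

13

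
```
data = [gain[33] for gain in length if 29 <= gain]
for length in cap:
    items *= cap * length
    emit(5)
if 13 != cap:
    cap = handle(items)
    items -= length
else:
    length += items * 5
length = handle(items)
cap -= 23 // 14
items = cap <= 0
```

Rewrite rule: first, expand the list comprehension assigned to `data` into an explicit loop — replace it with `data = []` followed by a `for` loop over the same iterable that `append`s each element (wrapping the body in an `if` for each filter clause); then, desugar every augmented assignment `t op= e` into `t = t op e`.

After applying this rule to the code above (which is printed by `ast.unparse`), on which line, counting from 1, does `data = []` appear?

Transformed code:
data = []
for gain in length:
    if 29 <= gain:
        data.append(gain[33])
for length in cap:
    items = items * (cap * length)
    emit(5)
if 13 != cap:
    cap = handle(items)
    items = items - length
else:
    length = length + items * 5
length = handle(items)
cap = cap - 23 // 14
items = cap <= 0

1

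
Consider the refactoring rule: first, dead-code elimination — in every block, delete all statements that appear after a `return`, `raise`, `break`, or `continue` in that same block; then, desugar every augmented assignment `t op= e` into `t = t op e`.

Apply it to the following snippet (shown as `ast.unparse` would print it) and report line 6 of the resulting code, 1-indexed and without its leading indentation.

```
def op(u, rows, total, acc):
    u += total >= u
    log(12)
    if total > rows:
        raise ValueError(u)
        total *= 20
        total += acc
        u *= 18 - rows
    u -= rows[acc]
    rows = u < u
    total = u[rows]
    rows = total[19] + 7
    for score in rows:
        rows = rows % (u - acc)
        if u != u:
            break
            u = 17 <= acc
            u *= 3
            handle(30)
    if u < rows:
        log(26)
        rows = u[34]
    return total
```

u = u - rows[acc]

Transformed code:
def op(u, rows, total, acc):
    u = u + (total >= u)
    log(12)
    if total > rows:
        raise ValueError(u)
    u = u - rows[acc]
    rows = u < u
    total = u[rows]
    rows = total[19] + 7
    for score in rows:
        rows = rows % (u - acc)
        if u != u:
            break
    if u < rows:
        log(26)
        rows = u[34]
    return total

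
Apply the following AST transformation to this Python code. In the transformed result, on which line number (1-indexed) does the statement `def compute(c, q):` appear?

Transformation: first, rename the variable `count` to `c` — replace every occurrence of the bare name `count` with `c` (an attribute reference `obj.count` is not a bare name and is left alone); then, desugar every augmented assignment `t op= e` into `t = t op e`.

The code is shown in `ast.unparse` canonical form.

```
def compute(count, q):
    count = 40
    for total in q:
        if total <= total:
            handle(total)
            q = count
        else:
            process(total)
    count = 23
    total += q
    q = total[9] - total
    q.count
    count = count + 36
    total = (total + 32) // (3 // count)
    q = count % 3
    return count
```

Transformed code:
def compute(c, q):
    c = 40
    for total in q:
        if total <= total:
            handle(total)
            q = c
        else:
            process(total)
    c = 23
    total = total + q
    q = total[9] - total
    q.count
    c = c + 36
    total = (total + 32) // (3 // c)
    q = c % 3
    return c

1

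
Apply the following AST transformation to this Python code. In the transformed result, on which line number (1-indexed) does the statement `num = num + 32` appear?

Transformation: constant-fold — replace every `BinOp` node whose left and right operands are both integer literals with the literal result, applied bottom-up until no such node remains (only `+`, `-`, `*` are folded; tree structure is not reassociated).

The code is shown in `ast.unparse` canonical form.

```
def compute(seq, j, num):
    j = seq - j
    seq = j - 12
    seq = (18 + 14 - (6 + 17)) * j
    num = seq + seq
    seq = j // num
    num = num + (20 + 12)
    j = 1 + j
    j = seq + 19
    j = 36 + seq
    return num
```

Transformed code:
def compute(seq, j, num):
    j = seq - j
    seq = j - 12
    seq = 9 * j
    num = seq + seq
    seq = j // num
    num = num + 32
    j = 1 + j
    j = seq + 19
    j = 36 + seq
    return num

7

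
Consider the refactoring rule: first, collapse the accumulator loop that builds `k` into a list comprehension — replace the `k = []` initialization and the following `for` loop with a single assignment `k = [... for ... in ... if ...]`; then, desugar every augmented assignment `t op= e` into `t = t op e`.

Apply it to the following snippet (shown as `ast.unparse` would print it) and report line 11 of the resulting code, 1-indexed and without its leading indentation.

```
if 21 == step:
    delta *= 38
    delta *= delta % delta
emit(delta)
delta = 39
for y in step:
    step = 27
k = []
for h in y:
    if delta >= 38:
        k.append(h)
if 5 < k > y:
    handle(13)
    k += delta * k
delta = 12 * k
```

Transformed code:
if 21 == step:
    delta = delta * 38
    delta = delta * (delta % delta)
emit(delta)
delta = 39
for y in step:
    step = 27
k = [h for h in y if delta >= 38]
if 5 < k > y:
    handle(13)
    k = k + delta * k
delta = 12 * k

k = k + delta * k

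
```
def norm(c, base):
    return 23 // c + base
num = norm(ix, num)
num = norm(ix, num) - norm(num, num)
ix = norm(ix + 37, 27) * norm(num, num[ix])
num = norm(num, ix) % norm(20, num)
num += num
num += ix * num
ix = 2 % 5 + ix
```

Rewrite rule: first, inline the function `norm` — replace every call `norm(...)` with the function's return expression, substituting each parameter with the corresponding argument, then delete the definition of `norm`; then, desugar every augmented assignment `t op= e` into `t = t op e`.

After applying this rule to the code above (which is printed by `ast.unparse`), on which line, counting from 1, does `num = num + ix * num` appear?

Transformed code:
num = 23 // ix + num
num = 23 // ix + num - (23 // num + num)
ix = (23 // (ix + 37) + 27) * (23 // num + num[ix])
num = (23 // num + ix) % (23 // 20 + num)
num = num + num
num = num + ix * num
ix = 2 % 5 + ix

6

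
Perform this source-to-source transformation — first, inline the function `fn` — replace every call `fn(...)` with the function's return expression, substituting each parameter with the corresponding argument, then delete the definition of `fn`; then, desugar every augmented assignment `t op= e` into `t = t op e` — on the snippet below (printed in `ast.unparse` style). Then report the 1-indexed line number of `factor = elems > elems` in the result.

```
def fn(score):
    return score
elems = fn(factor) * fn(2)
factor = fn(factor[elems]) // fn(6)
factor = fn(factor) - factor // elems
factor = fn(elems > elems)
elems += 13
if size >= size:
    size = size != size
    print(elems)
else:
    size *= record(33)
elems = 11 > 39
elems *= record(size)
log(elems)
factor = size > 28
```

4

Transformed code:
elems = factor * 2
factor = factor[elems] // 6
factor = factor - factor // elems
factor = elems > elems
elems = elems + 13
if size >= size:
    size = size != size
    print(elems)
else:
    size = size * record(33)
elems = 11 > 39
elems = elems * record(size)
log(elems)
factor = size > 28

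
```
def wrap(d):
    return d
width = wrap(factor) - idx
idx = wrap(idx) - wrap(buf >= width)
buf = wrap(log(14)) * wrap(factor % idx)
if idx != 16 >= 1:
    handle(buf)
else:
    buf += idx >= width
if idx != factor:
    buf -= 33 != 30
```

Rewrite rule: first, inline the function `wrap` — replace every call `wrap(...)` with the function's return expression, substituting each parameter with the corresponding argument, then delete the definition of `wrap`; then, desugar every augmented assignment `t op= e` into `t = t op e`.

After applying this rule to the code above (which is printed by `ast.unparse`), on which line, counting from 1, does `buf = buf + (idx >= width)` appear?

7

Transformed code:
width = factor - idx
idx = idx - (buf >= width)
buf = log(14) * (factor % idx)
if idx != 16 >= 1:
    handle(buf)
else:
    buf = buf + (idx >= width)
if idx != factor:
    buf = buf - (33 != 30)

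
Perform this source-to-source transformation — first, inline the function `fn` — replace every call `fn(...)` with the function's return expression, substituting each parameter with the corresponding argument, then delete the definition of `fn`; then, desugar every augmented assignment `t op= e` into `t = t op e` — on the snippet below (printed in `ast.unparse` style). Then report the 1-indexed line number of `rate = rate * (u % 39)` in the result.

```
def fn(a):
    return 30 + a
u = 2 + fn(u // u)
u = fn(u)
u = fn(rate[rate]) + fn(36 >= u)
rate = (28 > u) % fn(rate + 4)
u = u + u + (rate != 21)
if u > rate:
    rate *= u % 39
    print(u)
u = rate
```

Transformed code:
u = 2 + (30 + u // u)
u = 30 + u
u = 30 + rate[rate] + (30 + (36 >= u))
rate = (28 > u) % (30 + (rate + 4))
u = u + u + (rate != 21)
if u > rate:
    rate = rate * (u % 39)
    print(u)
u = rate

7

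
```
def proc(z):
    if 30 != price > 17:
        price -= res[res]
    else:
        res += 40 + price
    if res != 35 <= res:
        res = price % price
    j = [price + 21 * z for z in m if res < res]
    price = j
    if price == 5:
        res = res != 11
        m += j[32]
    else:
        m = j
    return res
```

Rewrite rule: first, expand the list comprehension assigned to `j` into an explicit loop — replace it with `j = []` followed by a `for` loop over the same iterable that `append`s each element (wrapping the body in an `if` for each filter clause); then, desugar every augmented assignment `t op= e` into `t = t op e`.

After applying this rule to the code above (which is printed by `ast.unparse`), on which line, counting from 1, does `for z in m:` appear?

9

Transformed code:
def proc(z):
    if 30 != price > 17:
        price = price - res[res]
    else:
        res = res + (40 + price)
    if res != 35 <= res:
        res = price % price
    j = []
    for z in m:
        if res < res:
            j.append(price + 21 * z)
    price = j
    if price == 5:
        res = res != 11
        m = m + j[32]
    else:
        m = j
    return res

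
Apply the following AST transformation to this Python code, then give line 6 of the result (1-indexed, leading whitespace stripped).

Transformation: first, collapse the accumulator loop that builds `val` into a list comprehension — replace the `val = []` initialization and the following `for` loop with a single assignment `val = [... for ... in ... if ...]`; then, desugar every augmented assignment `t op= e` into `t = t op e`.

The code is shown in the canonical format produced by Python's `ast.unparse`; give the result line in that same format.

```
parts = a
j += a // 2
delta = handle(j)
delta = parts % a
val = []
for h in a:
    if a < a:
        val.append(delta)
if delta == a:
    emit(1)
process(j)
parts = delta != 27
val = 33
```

Transformed code:
parts = a
j = j + a // 2
delta = handle(j)
delta = parts % a
val = [delta for h in a if a < a]
if delta == a:
    emit(1)
process(j)
parts = delta != 27
val = 33

if delta == a:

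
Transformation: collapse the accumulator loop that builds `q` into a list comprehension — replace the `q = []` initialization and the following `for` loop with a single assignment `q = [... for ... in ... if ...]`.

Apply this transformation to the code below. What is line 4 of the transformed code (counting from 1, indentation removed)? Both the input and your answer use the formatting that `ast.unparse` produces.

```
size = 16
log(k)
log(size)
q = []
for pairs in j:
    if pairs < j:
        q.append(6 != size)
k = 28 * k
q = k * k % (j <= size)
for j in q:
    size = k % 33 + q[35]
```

Transformed code:
size = 16
log(k)
log(size)
q = [6 != size for pairs in j if pairs < j]
k = 28 * k
q = k * k % (j <= size)
for j in q:
    size = k % 33 + q[35]

q = [6 != size for pairs in j if pairs < j]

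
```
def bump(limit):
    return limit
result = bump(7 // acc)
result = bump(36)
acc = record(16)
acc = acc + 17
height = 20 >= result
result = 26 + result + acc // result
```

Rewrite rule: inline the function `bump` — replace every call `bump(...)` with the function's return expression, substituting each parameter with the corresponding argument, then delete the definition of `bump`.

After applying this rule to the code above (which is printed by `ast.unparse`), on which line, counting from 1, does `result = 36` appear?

2

Transformed code:
result = 7 // acc
result = 36
acc = record(16)
acc = acc + 17
height = 20 >= result
result = 26 + result + acc // result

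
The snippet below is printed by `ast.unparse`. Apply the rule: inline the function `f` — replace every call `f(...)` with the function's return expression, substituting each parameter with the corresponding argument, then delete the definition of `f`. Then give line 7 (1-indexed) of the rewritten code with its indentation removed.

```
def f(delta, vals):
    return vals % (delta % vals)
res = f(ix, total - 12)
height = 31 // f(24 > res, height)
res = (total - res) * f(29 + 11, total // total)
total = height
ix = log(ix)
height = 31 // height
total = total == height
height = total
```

total = total == height

Transformed code:
res = (total - 12) % (ix % (total - 12))
height = 31 // (height % ((24 > res) % height))
res = (total - res) * (total // total % ((29 + 11) % (total // total)))
total = height
ix = log(ix)
height = 31 // height
total = total == height
height = total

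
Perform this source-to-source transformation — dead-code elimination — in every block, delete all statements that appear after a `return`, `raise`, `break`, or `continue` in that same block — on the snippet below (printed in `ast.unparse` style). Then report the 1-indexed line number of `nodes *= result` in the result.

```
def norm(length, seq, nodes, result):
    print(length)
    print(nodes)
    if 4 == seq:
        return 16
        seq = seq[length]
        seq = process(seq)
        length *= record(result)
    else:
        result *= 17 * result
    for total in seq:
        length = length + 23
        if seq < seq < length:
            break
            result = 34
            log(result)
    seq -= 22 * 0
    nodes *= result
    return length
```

13

Transformed code:
def norm(length, seq, nodes, result):
    print(length)
    print(nodes)
    if 4 == seq:
        return 16
    else:
        result *= 17 * result
    for total in seq:
        length = length + 23
        if seq < seq < length:
            break
    seq -= 22 * 0
    nodes *= result
    return length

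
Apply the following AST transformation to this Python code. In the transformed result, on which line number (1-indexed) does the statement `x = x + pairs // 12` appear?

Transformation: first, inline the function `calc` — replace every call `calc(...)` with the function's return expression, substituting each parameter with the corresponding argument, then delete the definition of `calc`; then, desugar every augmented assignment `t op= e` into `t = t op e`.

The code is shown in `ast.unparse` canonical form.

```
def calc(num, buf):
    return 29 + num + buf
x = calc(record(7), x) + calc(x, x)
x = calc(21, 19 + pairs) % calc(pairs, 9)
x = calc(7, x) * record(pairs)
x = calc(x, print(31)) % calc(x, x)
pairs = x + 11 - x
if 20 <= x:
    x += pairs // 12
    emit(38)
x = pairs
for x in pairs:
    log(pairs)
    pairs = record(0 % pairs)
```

7

Transformed code:
x = 29 + record(7) + x + (29 + x + x)
x = (29 + 21 + (19 + pairs)) % (29 + pairs + 9)
x = (29 + 7 + x) * record(pairs)
x = (29 + x + print(31)) % (29 + x + x)
pairs = x + 11 - x
if 20 <= x:
    x = x + pairs // 12
    emit(38)
x = pairs
for x in pairs:
    log(pairs)
    pairs = record(0 % pairs)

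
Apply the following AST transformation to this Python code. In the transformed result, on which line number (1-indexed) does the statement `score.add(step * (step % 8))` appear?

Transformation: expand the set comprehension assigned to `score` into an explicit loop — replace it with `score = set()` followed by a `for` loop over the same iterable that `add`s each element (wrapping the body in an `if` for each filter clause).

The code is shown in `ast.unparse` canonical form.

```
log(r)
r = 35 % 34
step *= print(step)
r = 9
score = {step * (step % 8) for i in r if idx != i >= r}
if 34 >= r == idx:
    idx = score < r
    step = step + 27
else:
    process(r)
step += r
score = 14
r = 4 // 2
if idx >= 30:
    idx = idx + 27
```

Transformed code:
log(r)
r = 35 % 34
step *= print(step)
r = 9
score = set()
for i in r:
    if idx != i >= r:
        score.add(step * (step % 8))
if 34 >= r == idx:
    idx = score < r
    step = step + 27
else:
    process(r)
step += r
score = 14
r = 4 // 2
if idx >= 30:
    idx = idx + 27

8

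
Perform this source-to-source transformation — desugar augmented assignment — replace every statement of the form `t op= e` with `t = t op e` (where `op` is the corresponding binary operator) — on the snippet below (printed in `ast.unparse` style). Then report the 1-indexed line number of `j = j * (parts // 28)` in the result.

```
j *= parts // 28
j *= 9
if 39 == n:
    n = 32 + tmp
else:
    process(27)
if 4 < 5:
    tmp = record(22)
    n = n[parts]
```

1

Transformed code:
j = j * (parts // 28)
j = j * 9
if 39 == n:
    n = 32 + tmp
else:
    process(27)
if 4 < 5:
    tmp = record(22)
    n = n[parts]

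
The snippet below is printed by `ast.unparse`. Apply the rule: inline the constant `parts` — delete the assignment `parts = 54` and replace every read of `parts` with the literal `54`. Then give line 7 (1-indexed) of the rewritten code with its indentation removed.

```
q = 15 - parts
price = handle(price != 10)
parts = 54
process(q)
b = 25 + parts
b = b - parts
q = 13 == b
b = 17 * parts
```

Transformed code:
q = 15 - 54
price = handle(price != 10)
process(q)
b = 25 + 54
b = b - 54
q = 13 == b
b = 17 * 54

b = 17 * 54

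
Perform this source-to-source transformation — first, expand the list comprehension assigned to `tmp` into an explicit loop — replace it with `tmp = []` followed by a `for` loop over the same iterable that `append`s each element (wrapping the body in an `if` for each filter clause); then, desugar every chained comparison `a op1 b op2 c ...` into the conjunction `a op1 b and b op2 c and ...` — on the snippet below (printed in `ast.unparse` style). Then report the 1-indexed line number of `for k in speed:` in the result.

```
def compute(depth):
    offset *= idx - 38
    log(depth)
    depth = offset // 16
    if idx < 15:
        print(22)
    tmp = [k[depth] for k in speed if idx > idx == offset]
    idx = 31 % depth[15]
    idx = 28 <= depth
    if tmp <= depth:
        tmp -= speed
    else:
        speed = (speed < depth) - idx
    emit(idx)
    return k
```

8

Transformed code:
def compute(depth):
    offset *= idx - 38
    log(depth)
    depth = offset // 16
    if idx < 15:
        print(22)
    tmp = []
    for k in speed:
        if idx > idx and idx == offset:
            tmp.append(k[depth])
    idx = 31 % depth[15]
    idx = 28 <= depth
    if tmp <= depth:
        tmp -= speed
    else:
        speed = (speed < depth) - idx
    emit(idx)
    return k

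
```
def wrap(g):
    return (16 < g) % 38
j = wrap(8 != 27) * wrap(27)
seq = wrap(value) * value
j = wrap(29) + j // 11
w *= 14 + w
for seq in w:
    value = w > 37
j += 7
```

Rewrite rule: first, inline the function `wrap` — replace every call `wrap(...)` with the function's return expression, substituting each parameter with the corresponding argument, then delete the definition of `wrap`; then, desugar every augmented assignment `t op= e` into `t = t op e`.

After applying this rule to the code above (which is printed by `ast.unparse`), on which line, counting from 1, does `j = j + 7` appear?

7

Transformed code:
j = (16 < (8 != 27)) % 38 * ((16 < 27) % 38)
seq = (16 < value) % 38 * value
j = (16 < 29) % 38 + j // 11
w = w * (14 + w)
for seq in w:
    value = w > 37
j = j + 7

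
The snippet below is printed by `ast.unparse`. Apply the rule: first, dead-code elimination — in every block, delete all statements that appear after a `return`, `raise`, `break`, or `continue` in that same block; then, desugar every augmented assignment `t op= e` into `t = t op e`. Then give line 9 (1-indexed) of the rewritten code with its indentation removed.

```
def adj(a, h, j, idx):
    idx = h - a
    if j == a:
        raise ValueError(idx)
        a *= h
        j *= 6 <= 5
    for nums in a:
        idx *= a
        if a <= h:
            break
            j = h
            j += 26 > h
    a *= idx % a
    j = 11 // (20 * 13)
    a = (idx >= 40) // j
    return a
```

Transformed code:
def adj(a, h, j, idx):
    idx = h - a
    if j == a:
        raise ValueError(idx)
    for nums in a:
        idx = idx * a
        if a <= h:
            break
    a = a * (idx % a)
    j = 11 // (20 * 13)
    a = (idx >= 40) // j
    return a

a = a * (idx % a)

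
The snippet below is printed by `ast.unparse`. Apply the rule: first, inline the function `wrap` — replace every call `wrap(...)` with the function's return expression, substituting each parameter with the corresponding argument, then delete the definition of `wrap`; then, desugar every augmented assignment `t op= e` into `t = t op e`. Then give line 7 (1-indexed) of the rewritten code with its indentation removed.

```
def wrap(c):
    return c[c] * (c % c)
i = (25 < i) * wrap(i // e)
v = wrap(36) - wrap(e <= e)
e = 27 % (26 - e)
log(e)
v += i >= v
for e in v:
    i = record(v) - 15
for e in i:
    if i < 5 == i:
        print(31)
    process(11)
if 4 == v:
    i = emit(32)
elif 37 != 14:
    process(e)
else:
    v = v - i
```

Transformed code:
i = (25 < i) * ((i // e)[i // e] * (i // e % (i // e)))
v = 36[36] * (36 % 36) - (e <= e)[e <= e] * ((e <= e) % (e <= e))
e = 27 % (26 - e)
log(e)
v = v + (i >= v)
for e in v:
    i = record(v) - 15
for e in i:
    if i < 5 == i:
        print(31)
    process(11)
if 4 == v:
    i = emit(32)
elif 37 != 14:
    process(e)
else:
    v = v - i

i = record(v) - 15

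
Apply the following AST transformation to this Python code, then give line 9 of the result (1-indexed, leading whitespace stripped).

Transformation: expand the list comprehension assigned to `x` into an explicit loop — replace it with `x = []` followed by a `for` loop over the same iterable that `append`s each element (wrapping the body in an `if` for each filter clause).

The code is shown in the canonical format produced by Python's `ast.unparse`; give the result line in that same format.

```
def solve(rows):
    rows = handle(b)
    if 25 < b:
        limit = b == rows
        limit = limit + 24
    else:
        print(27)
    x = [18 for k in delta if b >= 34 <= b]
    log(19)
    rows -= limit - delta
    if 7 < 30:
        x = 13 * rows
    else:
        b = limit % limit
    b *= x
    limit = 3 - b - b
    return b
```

for k in delta:

Transformed code:
def solve(rows):
    rows = handle(b)
    if 25 < b:
        limit = b == rows
        limit = limit + 24
    else:
        print(27)
    x = []
    for k in delta:
        if b >= 34 <= b:
            x.append(18)
    log(19)
    rows -= limit - delta
    if 7 < 30:
        x = 13 * rows
    else:
        b = limit % limit
    b *= x
    limit = 3 - b - b
    return b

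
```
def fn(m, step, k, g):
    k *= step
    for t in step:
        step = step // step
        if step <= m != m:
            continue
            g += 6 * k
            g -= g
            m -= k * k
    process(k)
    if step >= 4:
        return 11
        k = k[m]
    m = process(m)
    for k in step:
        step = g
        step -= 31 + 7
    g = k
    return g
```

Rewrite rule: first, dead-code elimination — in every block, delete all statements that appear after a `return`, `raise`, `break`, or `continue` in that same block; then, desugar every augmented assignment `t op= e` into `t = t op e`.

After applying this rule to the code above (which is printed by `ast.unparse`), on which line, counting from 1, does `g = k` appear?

Transformed code:
def fn(m, step, k, g):
    k = k * step
    for t in step:
        step = step // step
        if step <= m != m:
            continue
    process(k)
    if step >= 4:
        return 11
    m = process(m)
    for k in step:
        step = g
        step = step - (31 + 7)
    g = k
    return g

14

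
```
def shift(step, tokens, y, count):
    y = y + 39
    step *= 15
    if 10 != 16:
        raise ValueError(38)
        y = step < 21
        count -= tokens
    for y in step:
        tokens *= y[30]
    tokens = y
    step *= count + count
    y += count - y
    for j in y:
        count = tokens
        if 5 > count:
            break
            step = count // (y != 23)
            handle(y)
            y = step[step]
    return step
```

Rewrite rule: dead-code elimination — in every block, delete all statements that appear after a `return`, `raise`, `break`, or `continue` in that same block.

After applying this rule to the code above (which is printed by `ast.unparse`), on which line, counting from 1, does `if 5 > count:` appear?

Transformed code:
def shift(step, tokens, y, count):
    y = y + 39
    step *= 15
    if 10 != 16:
        raise ValueError(38)
    for y in step:
        tokens *= y[30]
    tokens = y
    step *= count + count
    y += count - y
    for j in y:
        count = tokens
        if 5 > count:
            break
    return step

13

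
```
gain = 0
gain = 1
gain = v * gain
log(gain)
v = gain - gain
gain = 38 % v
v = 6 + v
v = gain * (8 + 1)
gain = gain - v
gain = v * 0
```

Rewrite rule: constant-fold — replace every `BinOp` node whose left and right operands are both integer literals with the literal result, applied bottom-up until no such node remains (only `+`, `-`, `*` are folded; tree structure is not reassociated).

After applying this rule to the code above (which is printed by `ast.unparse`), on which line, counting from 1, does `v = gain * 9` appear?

8

Transformed code:
gain = 0
gain = 1
gain = v * gain
log(gain)
v = gain - gain
gain = 38 % v
v = 6 + v
v = gain * 9
gain = gain - v
gain = v * 0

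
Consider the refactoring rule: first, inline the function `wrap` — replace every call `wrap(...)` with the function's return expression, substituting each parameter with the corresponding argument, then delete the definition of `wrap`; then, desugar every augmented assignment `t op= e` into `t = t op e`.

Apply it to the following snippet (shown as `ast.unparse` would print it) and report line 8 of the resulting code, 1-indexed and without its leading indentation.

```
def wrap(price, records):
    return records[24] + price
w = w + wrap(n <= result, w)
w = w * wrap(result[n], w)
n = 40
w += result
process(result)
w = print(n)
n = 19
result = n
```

Transformed code:
w = w + (w[24] + (n <= result))
w = w * (w[24] + result[n])
n = 40
w = w + result
process(result)
w = print(n)
n = 19
result = n

result = n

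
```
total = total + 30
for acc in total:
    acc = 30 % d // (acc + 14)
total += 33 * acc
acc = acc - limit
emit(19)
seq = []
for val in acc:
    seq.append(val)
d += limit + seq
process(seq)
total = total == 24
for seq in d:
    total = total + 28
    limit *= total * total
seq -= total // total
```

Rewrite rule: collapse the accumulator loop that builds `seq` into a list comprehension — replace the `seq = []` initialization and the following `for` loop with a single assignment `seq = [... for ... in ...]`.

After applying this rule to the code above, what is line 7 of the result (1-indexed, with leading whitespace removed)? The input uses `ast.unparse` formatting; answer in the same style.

Transformed code:
total = total + 30
for acc in total:
    acc = 30 % d // (acc + 14)
total += 33 * acc
acc = acc - limit
emit(19)
seq = [val for val in acc]
d += limit + seq
process(seq)
total = total == 24
for seq in d:
    total = total + 28
    limit *= total * total
seq -= total // total

seq = [val for val in acc]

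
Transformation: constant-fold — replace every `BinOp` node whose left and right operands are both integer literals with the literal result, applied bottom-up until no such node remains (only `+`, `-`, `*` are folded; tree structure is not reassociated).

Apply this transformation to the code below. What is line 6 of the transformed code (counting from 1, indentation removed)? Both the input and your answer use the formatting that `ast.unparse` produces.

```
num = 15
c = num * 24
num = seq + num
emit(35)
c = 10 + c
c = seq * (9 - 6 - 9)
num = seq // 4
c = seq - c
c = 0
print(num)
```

Transformed code:
num = 15
c = num * 24
num = seq + num
emit(35)
c = 10 + c
c = seq * -6
num = seq // 4
c = seq - c
c = 0
print(num)

c = seq * -6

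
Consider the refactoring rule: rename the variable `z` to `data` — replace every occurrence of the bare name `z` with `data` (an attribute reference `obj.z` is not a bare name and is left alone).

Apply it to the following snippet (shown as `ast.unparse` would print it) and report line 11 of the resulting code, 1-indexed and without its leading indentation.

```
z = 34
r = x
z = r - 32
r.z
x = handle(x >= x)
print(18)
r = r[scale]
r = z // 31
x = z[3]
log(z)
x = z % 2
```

x = data % 2

Transformed code:
data = 34
r = x
data = r - 32
r.z
x = handle(x >= x)
print(18)
r = r[scale]
r = data // 31
x = data[3]
log(data)
x = data % 2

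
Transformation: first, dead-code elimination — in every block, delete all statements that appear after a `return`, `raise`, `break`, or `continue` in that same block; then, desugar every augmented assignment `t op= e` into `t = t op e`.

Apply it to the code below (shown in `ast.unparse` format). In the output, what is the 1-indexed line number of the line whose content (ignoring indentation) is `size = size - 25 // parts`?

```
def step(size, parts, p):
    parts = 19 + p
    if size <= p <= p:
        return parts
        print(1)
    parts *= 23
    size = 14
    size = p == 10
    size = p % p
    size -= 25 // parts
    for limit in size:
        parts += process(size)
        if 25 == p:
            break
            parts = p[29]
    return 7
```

Transformed code:
def step(size, parts, p):
    parts = 19 + p
    if size <= p <= p:
        return parts
    parts = parts * 23
    size = 14
    size = p == 10
    size = p % p
    size = size - 25 // parts
    for limit in size:
        parts = parts + process(size)
        if 25 == p:
            break
    return 7

9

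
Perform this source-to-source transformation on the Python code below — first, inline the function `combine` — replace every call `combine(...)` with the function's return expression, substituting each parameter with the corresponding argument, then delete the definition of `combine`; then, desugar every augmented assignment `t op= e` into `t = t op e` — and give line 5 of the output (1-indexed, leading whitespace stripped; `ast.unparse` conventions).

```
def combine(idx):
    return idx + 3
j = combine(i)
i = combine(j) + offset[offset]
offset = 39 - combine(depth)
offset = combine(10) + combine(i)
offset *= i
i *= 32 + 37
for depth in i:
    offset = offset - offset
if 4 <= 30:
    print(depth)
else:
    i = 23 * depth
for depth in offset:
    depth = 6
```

offset = offset * i

Transformed code:
j = i + 3
i = j + 3 + offset[offset]
offset = 39 - (depth + 3)
offset = 10 + 3 + (i + 3)
offset = offset * i
i = i * (32 + 37)
for depth in i:
    offset = offset - offset
if 4 <= 30:
    print(depth)
else:
    i = 23 * depth
for depth in offset:
    depth = 6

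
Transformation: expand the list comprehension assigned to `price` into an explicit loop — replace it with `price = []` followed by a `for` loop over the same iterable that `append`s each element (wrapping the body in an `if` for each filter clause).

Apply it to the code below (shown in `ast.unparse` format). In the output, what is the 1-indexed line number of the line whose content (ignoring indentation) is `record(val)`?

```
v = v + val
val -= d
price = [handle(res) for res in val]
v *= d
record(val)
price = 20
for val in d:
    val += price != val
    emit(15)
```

7

Transformed code:
v = v + val
val -= d
price = []
for res in val:
    price.append(handle(res))
v *= d
record(val)
price = 20
for val in d:
    val += price != val
    emit(15)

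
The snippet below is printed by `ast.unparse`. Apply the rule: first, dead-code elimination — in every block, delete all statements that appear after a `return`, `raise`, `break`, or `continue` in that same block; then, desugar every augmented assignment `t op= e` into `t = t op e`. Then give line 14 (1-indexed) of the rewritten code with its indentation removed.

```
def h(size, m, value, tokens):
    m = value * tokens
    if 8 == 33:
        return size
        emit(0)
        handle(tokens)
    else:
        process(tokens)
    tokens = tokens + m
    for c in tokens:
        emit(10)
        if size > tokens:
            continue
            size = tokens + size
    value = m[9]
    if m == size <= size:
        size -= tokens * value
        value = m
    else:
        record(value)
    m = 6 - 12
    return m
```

Transformed code:
def h(size, m, value, tokens):
    m = value * tokens
    if 8 == 33:
        return size
    else:
        process(tokens)
    tokens = tokens + m
    for c in tokens:
        emit(10)
        if size > tokens:
            continue
    value = m[9]
    if m == size <= size:
        size = size - tokens * value
        value = m
    else:
        record(value)
    m = 6 - 12
    return m

size = size - tokens * value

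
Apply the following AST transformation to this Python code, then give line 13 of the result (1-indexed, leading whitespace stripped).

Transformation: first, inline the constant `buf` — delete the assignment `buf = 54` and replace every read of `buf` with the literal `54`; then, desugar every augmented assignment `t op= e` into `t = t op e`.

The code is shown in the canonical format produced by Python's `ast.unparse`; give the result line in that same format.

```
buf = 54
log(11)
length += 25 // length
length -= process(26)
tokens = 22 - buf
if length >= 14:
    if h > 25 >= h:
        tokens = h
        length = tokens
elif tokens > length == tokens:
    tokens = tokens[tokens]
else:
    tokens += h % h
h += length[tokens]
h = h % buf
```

Transformed code:
log(11)
length = length + 25 // length
length = length - process(26)
tokens = 22 - 54
if length >= 14:
    if h > 25 >= h:
        tokens = h
        length = tokens
elif tokens > length == tokens:
    tokens = tokens[tokens]
else:
    tokens = tokens + h % h
h = h + length[tokens]
h = h % 54

h = h + length[tokens]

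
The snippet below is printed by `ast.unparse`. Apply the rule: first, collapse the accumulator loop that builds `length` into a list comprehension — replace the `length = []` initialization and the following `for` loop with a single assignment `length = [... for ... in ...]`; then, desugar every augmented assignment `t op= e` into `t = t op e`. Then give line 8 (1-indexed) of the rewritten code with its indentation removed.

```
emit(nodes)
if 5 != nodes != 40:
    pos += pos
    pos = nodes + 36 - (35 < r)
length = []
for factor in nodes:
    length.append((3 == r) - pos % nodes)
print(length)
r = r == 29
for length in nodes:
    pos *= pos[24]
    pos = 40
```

Transformed code:
emit(nodes)
if 5 != nodes != 40:
    pos = pos + pos
    pos = nodes + 36 - (35 < r)
length = [(3 == r) - pos % nodes for factor in nodes]
print(length)
r = r == 29
for length in nodes:
    pos = pos * pos[24]
    pos = 40

for length in nodes:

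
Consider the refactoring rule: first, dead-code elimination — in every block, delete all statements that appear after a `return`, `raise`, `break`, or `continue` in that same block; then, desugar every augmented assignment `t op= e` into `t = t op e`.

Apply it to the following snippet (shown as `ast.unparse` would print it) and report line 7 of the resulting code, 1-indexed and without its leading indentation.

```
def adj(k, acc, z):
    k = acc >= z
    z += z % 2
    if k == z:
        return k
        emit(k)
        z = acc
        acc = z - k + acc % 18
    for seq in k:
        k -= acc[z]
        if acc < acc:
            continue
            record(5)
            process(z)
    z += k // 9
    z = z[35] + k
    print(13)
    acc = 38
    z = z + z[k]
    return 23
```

Transformed code:
def adj(k, acc, z):
    k = acc >= z
    z = z + z % 2
    if k == z:
        return k
    for seq in k:
        k = k - acc[z]
        if acc < acc:
            continue
    z = z + k // 9
    z = z[35] + k
    print(13)
    acc = 38
    z = z + z[k]
    return 23

k = k - acc[z]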